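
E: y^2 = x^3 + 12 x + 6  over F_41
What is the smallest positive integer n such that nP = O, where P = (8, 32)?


Compute successive multiples of P until we hit O:
  1P = (8, 32)
  2P = (35, 28)
  3P = (19, 0)
  4P = (35, 13)
  5P = (8, 9)
  6P = O

ord(P) = 6


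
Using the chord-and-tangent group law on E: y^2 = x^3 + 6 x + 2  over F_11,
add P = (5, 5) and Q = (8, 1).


P != Q, so use the chord formula.
s = (y2 - y1) / (x2 - x1) = (7) / (3) mod 11 = 6
x3 = s^2 - x1 - x2 mod 11 = 6^2 - 5 - 8 = 1
y3 = s (x1 - x3) - y1 mod 11 = 6 * (5 - 1) - 5 = 8

P + Q = (1, 8)


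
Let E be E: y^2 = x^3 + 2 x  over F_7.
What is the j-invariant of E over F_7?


Delta = -16(4 a^3 + 27 b^2) mod 7 = 6
-1728 * (4 a)^3 = -1728 * (4*2)^3 mod 7 = 1
j = 1 * 6^(-1) mod 7 = 6

j = 6 (mod 7)


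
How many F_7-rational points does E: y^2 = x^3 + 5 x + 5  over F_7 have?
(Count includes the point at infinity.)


For each x in F_7, count y with y^2 = x^3 + 5 x + 5 mod 7:
  x = 1: RHS = 4, y in [2, 5]  -> 2 point(s)
  x = 2: RHS = 2, y in [3, 4]  -> 2 point(s)
  x = 5: RHS = 1, y in [1, 6]  -> 2 point(s)
Affine points: 6. Add the point at infinity: total = 7.

#E(F_7) = 7


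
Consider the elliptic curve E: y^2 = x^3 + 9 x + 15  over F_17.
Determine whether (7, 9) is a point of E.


Check whether y^2 = x^3 + 9 x + 15 (mod 17) for (x, y) = (7, 9).
LHS: y^2 = 9^2 mod 17 = 13
RHS: x^3 + 9 x + 15 = 7^3 + 9*7 + 15 mod 17 = 13
LHS = RHS

Yes, on the curve


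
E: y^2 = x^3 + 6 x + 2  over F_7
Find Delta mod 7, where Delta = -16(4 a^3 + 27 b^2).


4 a^3 + 27 b^2 = 4*6^3 + 27*2^2 = 864 + 108 = 972
Delta = -16 * (972) = -15552
Delta mod 7 = 2

Delta = 2 (mod 7)


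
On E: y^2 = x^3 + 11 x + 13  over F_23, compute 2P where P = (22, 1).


Doubling: s = (3 x1^2 + a) / (2 y1)
s = (3*22^2 + 11) / (2*1) mod 23 = 7
x3 = s^2 - 2 x1 mod 23 = 7^2 - 2*22 = 5
y3 = s (x1 - x3) - y1 mod 23 = 7 * (22 - 5) - 1 = 3

2P = (5, 3)


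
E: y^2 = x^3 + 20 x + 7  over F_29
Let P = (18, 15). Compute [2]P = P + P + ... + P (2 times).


k = 2 = 10_2 (binary, LSB first: 01)
Double-and-add from P = (18, 15):
  bit 0 = 0: acc unchanged = O
  bit 1 = 1: acc = O + (0, 6) = (0, 6)

2P = (0, 6)


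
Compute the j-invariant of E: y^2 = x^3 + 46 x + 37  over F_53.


Delta = -16(4 a^3 + 27 b^2) mod 53 = 29
-1728 * (4 a)^3 = -1728 * (4*46)^3 mod 53 = 2
j = 2 * 29^(-1) mod 53 = 22

j = 22 (mod 53)


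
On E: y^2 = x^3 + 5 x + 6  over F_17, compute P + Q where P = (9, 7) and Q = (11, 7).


P != Q, so use the chord formula.
s = (y2 - y1) / (x2 - x1) = (0) / (2) mod 17 = 0
x3 = s^2 - x1 - x2 mod 17 = 0^2 - 9 - 11 = 14
y3 = s (x1 - x3) - y1 mod 17 = 0 * (9 - 14) - 7 = 10

P + Q = (14, 10)


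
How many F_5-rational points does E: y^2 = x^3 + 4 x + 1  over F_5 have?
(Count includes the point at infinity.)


For each x in F_5, count y with y^2 = x^3 + 4 x + 1 mod 5:
  x = 0: RHS = 1, y in [1, 4]  -> 2 point(s)
  x = 1: RHS = 1, y in [1, 4]  -> 2 point(s)
  x = 3: RHS = 0, y in [0]  -> 1 point(s)
  x = 4: RHS = 1, y in [1, 4]  -> 2 point(s)
Affine points: 7. Add the point at infinity: total = 8.

#E(F_5) = 8


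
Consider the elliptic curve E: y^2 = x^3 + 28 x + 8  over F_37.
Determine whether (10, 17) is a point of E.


Check whether y^2 = x^3 + 28 x + 8 (mod 37) for (x, y) = (10, 17).
LHS: y^2 = 17^2 mod 37 = 30
RHS: x^3 + 28 x + 8 = 10^3 + 28*10 + 8 mod 37 = 30
LHS = RHS

Yes, on the curve


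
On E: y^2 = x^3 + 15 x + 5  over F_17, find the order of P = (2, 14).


Compute successive multiples of P until we hit O:
  1P = (2, 14)
  2P = (12, 14)
  3P = (3, 3)
  4P = (14, 16)
  5P = (10, 13)
  6P = (9, 6)
  7P = (8, 5)
  8P = (5, 16)
  ... (continuing to 22P)
  22P = O

ord(P) = 22


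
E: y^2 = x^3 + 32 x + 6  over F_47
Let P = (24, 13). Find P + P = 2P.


Doubling: s = (3 x1^2 + a) / (2 y1)
s = (3*24^2 + 32) / (2*13) mod 47 = 46
x3 = s^2 - 2 x1 mod 47 = 46^2 - 2*24 = 0
y3 = s (x1 - x3) - y1 mod 47 = 46 * (24 - 0) - 13 = 10

2P = (0, 10)


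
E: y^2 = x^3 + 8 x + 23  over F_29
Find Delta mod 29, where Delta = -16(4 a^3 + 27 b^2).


4 a^3 + 27 b^2 = 4*8^3 + 27*23^2 = 2048 + 14283 = 16331
Delta = -16 * (16331) = -261296
Delta mod 29 = 23

Delta = 23 (mod 29)


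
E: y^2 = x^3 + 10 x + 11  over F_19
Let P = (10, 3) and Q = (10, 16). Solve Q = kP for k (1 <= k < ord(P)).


Enumerate multiples of P until we hit Q = (10, 16):
  1P = (10, 3)
  2P = (0, 7)
  3P = (16, 7)
  4P = (4, 1)
  5P = (3, 12)
  6P = (3, 7)
  7P = (4, 18)
  8P = (16, 12)
  9P = (0, 12)
  10P = (10, 16)
Match found at i = 10.

k = 10


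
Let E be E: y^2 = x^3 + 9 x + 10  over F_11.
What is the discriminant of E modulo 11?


4 a^3 + 27 b^2 = 4*9^3 + 27*10^2 = 2916 + 2700 = 5616
Delta = -16 * (5616) = -89856
Delta mod 11 = 3

Delta = 3 (mod 11)


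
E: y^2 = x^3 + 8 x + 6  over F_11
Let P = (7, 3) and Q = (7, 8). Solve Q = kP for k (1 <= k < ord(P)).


Enumerate multiples of P until we hit Q = (7, 8):
  1P = (7, 3)
  2P = (1, 9)
  3P = (4, 5)
  4P = (9, 2)
  5P = (9, 9)
  6P = (4, 6)
  7P = (1, 2)
  8P = (7, 8)
Match found at i = 8.

k = 8


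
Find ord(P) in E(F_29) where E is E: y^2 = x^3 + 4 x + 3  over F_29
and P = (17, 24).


Compute successive multiples of P until we hit O:
  1P = (17, 24)
  2P = (4, 24)
  3P = (8, 5)
  4P = (26, 15)
  5P = (16, 4)
  6P = (19, 23)
  7P = (15, 4)
  8P = (10, 17)
  ... (continuing to 27P)
  27P = O

ord(P) = 27


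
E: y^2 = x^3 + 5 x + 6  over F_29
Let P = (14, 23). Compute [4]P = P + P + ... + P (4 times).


k = 4 = 100_2 (binary, LSB first: 001)
Double-and-add from P = (14, 23):
  bit 0 = 0: acc unchanged = O
  bit 1 = 0: acc unchanged = O
  bit 2 = 1: acc = O + (24, 1) = (24, 1)

4P = (24, 1)


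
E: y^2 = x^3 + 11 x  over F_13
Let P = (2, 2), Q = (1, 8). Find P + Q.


P != Q, so use the chord formula.
s = (y2 - y1) / (x2 - x1) = (6) / (12) mod 13 = 7
x3 = s^2 - x1 - x2 mod 13 = 7^2 - 2 - 1 = 7
y3 = s (x1 - x3) - y1 mod 13 = 7 * (2 - 7) - 2 = 2

P + Q = (7, 2)


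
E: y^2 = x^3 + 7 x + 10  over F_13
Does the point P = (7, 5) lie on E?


Check whether y^2 = x^3 + 7 x + 10 (mod 13) for (x, y) = (7, 5).
LHS: y^2 = 5^2 mod 13 = 12
RHS: x^3 + 7 x + 10 = 7^3 + 7*7 + 10 mod 13 = 12
LHS = RHS

Yes, on the curve


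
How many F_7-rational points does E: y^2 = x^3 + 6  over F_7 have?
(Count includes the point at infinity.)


For each x in F_7, count y with y^2 = x^3 + 0 x + 6 mod 7:
  x = 1: RHS = 0, y in [0]  -> 1 point(s)
  x = 2: RHS = 0, y in [0]  -> 1 point(s)
  x = 4: RHS = 0, y in [0]  -> 1 point(s)
Affine points: 3. Add the point at infinity: total = 4.

#E(F_7) = 4


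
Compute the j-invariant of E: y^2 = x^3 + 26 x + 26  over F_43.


Delta = -16(4 a^3 + 27 b^2) mod 43 = 40
-1728 * (4 a)^3 = -1728 * (4*26)^3 mod 43 = 42
j = 42 * 40^(-1) mod 43 = 29

j = 29 (mod 43)


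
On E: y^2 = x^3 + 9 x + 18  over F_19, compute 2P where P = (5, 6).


Doubling: s = (3 x1^2 + a) / (2 y1)
s = (3*5^2 + 9) / (2*6) mod 19 = 7
x3 = s^2 - 2 x1 mod 19 = 7^2 - 2*5 = 1
y3 = s (x1 - x3) - y1 mod 19 = 7 * (5 - 1) - 6 = 3

2P = (1, 3)


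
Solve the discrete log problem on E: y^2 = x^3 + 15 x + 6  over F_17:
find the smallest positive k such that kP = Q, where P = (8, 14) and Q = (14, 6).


Enumerate multiples of P until we hit Q = (14, 6):
  1P = (8, 14)
  2P = (14, 6)
Match found at i = 2.

k = 2


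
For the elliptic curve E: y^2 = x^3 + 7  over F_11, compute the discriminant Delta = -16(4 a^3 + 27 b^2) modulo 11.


4 a^3 + 27 b^2 = 4*0^3 + 27*7^2 = 0 + 1323 = 1323
Delta = -16 * (1323) = -21168
Delta mod 11 = 7

Delta = 7 (mod 11)


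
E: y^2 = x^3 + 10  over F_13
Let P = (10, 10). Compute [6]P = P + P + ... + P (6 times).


k = 6 = 110_2 (binary, LSB first: 011)
Double-and-add from P = (10, 10):
  bit 0 = 0: acc unchanged = O
  bit 1 = 1: acc = O + (10, 3) = (10, 3)
  bit 2 = 1: acc = (10, 3) + (10, 10) = O

6P = O


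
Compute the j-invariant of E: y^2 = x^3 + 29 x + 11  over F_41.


Delta = -16(4 a^3 + 27 b^2) mod 41 = 18
-1728 * (4 a)^3 = -1728 * (4*29)^3 mod 41 = 8
j = 8 * 18^(-1) mod 41 = 5

j = 5 (mod 41)


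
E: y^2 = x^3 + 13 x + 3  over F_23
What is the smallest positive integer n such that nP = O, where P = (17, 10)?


Compute successive multiples of P until we hit O:
  1P = (17, 10)
  2P = (16, 11)
  3P = (14, 10)
  4P = (15, 13)
  5P = (22, 9)
  6P = (19, 18)
  7P = (3, 0)
  8P = (19, 5)
  ... (continuing to 14P)
  14P = O

ord(P) = 14


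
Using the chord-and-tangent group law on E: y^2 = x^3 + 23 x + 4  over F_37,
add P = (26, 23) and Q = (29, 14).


P != Q, so use the chord formula.
s = (y2 - y1) / (x2 - x1) = (28) / (3) mod 37 = 34
x3 = s^2 - x1 - x2 mod 37 = 34^2 - 26 - 29 = 28
y3 = s (x1 - x3) - y1 mod 37 = 34 * (26 - 28) - 23 = 20

P + Q = (28, 20)


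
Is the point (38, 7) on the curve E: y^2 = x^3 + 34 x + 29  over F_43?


Check whether y^2 = x^3 + 34 x + 29 (mod 43) for (x, y) = (38, 7).
LHS: y^2 = 7^2 mod 43 = 6
RHS: x^3 + 34 x + 29 = 38^3 + 34*38 + 29 mod 43 = 35
LHS != RHS

No, not on the curve


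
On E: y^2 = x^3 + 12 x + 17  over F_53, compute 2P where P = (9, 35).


Doubling: s = (3 x1^2 + a) / (2 y1)
s = (3*9^2 + 12) / (2*35) mod 53 = 15
x3 = s^2 - 2 x1 mod 53 = 15^2 - 2*9 = 48
y3 = s (x1 - x3) - y1 mod 53 = 15 * (9 - 48) - 35 = 16

2P = (48, 16)


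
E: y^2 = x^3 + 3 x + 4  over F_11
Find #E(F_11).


For each x in F_11, count y with y^2 = x^3 + 3 x + 4 mod 11:
  x = 0: RHS = 4, y in [2, 9]  -> 2 point(s)
  x = 4: RHS = 3, y in [5, 6]  -> 2 point(s)
  x = 5: RHS = 1, y in [1, 10]  -> 2 point(s)
  x = 7: RHS = 5, y in [4, 7]  -> 2 point(s)
  x = 8: RHS = 1, y in [1, 10]  -> 2 point(s)
  x = 9: RHS = 1, y in [1, 10]  -> 2 point(s)
  x = 10: RHS = 0, y in [0]  -> 1 point(s)
Affine points: 13. Add the point at infinity: total = 14.

#E(F_11) = 14


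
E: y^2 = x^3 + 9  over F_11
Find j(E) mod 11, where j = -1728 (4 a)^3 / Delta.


Delta = -16(4 a^3 + 27 b^2) mod 11 = 10
-1728 * (4 a)^3 = -1728 * (4*0)^3 mod 11 = 0
j = 0 * 10^(-1) mod 11 = 0

j = 0 (mod 11)


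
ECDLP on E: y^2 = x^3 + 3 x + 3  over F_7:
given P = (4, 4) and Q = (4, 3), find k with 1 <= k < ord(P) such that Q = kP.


Enumerate multiples of P until we hit Q = (4, 3):
  1P = (4, 4)
  2P = (3, 5)
  3P = (1, 0)
  4P = (3, 2)
  5P = (4, 3)
Match found at i = 5.

k = 5


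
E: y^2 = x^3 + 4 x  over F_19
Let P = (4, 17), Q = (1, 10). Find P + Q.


P != Q, so use the chord formula.
s = (y2 - y1) / (x2 - x1) = (12) / (16) mod 19 = 15
x3 = s^2 - x1 - x2 mod 19 = 15^2 - 4 - 1 = 11
y3 = s (x1 - x3) - y1 mod 19 = 15 * (4 - 11) - 17 = 11

P + Q = (11, 11)


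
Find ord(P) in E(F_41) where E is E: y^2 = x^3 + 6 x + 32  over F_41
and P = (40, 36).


Compute successive multiples of P until we hit O:
  1P = (40, 36)
  2P = (27, 22)
  3P = (5, 8)
  4P = (36, 0)
  5P = (5, 33)
  6P = (27, 19)
  7P = (40, 5)
  8P = O

ord(P) = 8


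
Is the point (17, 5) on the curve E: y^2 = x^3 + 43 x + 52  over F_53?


Check whether y^2 = x^3 + 43 x + 52 (mod 53) for (x, y) = (17, 5).
LHS: y^2 = 5^2 mod 53 = 25
RHS: x^3 + 43 x + 52 = 17^3 + 43*17 + 52 mod 53 = 25
LHS = RHS

Yes, on the curve


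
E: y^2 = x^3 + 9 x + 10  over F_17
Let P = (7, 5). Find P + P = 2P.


Doubling: s = (3 x1^2 + a) / (2 y1)
s = (3*7^2 + 9) / (2*5) mod 17 = 2
x3 = s^2 - 2 x1 mod 17 = 2^2 - 2*7 = 7
y3 = s (x1 - x3) - y1 mod 17 = 2 * (7 - 7) - 5 = 12

2P = (7, 12)


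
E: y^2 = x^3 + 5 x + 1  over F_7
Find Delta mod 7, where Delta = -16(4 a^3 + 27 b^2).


4 a^3 + 27 b^2 = 4*5^3 + 27*1^2 = 500 + 27 = 527
Delta = -16 * (527) = -8432
Delta mod 7 = 3

Delta = 3 (mod 7)


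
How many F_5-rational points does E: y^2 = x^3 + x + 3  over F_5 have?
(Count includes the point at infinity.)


For each x in F_5, count y with y^2 = x^3 + 1 x + 3 mod 5:
  x = 1: RHS = 0, y in [0]  -> 1 point(s)
  x = 4: RHS = 1, y in [1, 4]  -> 2 point(s)
Affine points: 3. Add the point at infinity: total = 4.

#E(F_5) = 4


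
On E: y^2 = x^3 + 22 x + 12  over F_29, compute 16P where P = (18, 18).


k = 16 = 10000_2 (binary, LSB first: 00001)
Double-and-add from P = (18, 18):
  bit 0 = 0: acc unchanged = O
  bit 1 = 0: acc unchanged = O
  bit 2 = 0: acc unchanged = O
  bit 3 = 0: acc unchanged = O
  bit 4 = 1: acc = O + (21, 22) = (21, 22)

16P = (21, 22)


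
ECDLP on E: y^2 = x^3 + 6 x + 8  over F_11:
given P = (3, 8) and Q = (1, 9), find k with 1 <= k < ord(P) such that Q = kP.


Enumerate multiples of P until we hit Q = (1, 9):
  1P = (3, 8)
  2P = (5, 3)
  3P = (1, 9)
Match found at i = 3.

k = 3


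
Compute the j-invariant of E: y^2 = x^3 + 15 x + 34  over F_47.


Delta = -16(4 a^3 + 27 b^2) mod 47 = 42
-1728 * (4 a)^3 = -1728 * (4*15)^3 mod 47 = 9
j = 9 * 42^(-1) mod 47 = 17

j = 17 (mod 47)


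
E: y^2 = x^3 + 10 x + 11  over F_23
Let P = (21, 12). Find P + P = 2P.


Doubling: s = (3 x1^2 + a) / (2 y1)
s = (3*21^2 + 10) / (2*12) mod 23 = 22
x3 = s^2 - 2 x1 mod 23 = 22^2 - 2*21 = 5
y3 = s (x1 - x3) - y1 mod 23 = 22 * (21 - 5) - 12 = 18

2P = (5, 18)


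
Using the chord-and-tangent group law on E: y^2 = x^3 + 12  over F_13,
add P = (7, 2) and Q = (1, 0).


P != Q, so use the chord formula.
s = (y2 - y1) / (x2 - x1) = (11) / (7) mod 13 = 9
x3 = s^2 - x1 - x2 mod 13 = 9^2 - 7 - 1 = 8
y3 = s (x1 - x3) - y1 mod 13 = 9 * (7 - 8) - 2 = 2

P + Q = (8, 2)


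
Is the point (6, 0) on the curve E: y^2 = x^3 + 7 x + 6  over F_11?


Check whether y^2 = x^3 + 7 x + 6 (mod 11) for (x, y) = (6, 0).
LHS: y^2 = 0^2 mod 11 = 0
RHS: x^3 + 7 x + 6 = 6^3 + 7*6 + 6 mod 11 = 0
LHS = RHS

Yes, on the curve


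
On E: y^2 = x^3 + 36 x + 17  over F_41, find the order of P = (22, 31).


Compute successive multiples of P until we hit O:
  1P = (22, 31)
  2P = (40, 29)
  3P = (19, 37)
  4P = (4, 15)
  5P = (33, 23)
  6P = (36, 9)
  7P = (34, 23)
  8P = (31, 16)
  ... (continuing to 33P)
  33P = O

ord(P) = 33


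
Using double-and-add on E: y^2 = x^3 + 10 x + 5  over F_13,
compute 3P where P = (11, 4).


k = 3 = 11_2 (binary, LSB first: 11)
Double-and-add from P = (11, 4):
  bit 0 = 1: acc = O + (11, 4) = (11, 4)
  bit 1 = 1: acc = (11, 4) + (1, 4) = (1, 9)

3P = (1, 9)


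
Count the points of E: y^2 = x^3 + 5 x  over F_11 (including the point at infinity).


For each x in F_11, count y with y^2 = x^3 + 5 x + 0 mod 11:
  x = 0: RHS = 0, y in [0]  -> 1 point(s)
  x = 3: RHS = 9, y in [3, 8]  -> 2 point(s)
  x = 6: RHS = 4, y in [2, 9]  -> 2 point(s)
  x = 7: RHS = 4, y in [2, 9]  -> 2 point(s)
  x = 9: RHS = 4, y in [2, 9]  -> 2 point(s)
  x = 10: RHS = 5, y in [4, 7]  -> 2 point(s)
Affine points: 11. Add the point at infinity: total = 12.

#E(F_11) = 12


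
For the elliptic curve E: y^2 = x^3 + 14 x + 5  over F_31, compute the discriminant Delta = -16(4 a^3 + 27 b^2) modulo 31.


4 a^3 + 27 b^2 = 4*14^3 + 27*5^2 = 10976 + 675 = 11651
Delta = -16 * (11651) = -186416
Delta mod 31 = 18

Delta = 18 (mod 31)


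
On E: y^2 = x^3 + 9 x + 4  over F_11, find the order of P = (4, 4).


Compute successive multiples of P until we hit O:
  1P = (4, 4)
  2P = (1, 5)
  3P = (0, 2)
  4P = (10, 4)
  5P = (8, 7)
  6P = (3, 5)
  7P = (5, 8)
  8P = (7, 6)
  ... (continuing to 18P)
  18P = O

ord(P) = 18


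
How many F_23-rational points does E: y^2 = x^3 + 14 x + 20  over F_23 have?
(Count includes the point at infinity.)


For each x in F_23, count y with y^2 = x^3 + 14 x + 20 mod 23:
  x = 1: RHS = 12, y in [9, 14]  -> 2 point(s)
  x = 4: RHS = 2, y in [5, 18]  -> 2 point(s)
  x = 5: RHS = 8, y in [10, 13]  -> 2 point(s)
  x = 7: RHS = 1, y in [1, 22]  -> 2 point(s)
  x = 8: RHS = 0, y in [0]  -> 1 point(s)
  x = 9: RHS = 1, y in [1, 22]  -> 2 point(s)
  x = 14: RHS = 16, y in [4, 19]  -> 2 point(s)
  x = 16: RHS = 16, y in [4, 19]  -> 2 point(s)
  x = 18: RHS = 9, y in [3, 20]  -> 2 point(s)
Affine points: 17. Add the point at infinity: total = 18.

#E(F_23) = 18


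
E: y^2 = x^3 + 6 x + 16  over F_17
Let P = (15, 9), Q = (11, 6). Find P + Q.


P != Q, so use the chord formula.
s = (y2 - y1) / (x2 - x1) = (14) / (13) mod 17 = 5
x3 = s^2 - x1 - x2 mod 17 = 5^2 - 15 - 11 = 16
y3 = s (x1 - x3) - y1 mod 17 = 5 * (15 - 16) - 9 = 3

P + Q = (16, 3)


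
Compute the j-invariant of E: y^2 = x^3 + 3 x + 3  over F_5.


Delta = -16(4 a^3 + 27 b^2) mod 5 = 4
-1728 * (4 a)^3 = -1728 * (4*3)^3 mod 5 = 1
j = 1 * 4^(-1) mod 5 = 4

j = 4 (mod 5)


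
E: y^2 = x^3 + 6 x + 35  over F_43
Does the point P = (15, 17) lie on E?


Check whether y^2 = x^3 + 6 x + 35 (mod 43) for (x, y) = (15, 17).
LHS: y^2 = 17^2 mod 43 = 31
RHS: x^3 + 6 x + 35 = 15^3 + 6*15 + 35 mod 43 = 17
LHS != RHS

No, not on the curve


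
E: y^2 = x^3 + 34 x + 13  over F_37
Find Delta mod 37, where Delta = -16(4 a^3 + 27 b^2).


4 a^3 + 27 b^2 = 4*34^3 + 27*13^2 = 157216 + 4563 = 161779
Delta = -16 * (161779) = -2588464
Delta mod 37 = 19

Delta = 19 (mod 37)


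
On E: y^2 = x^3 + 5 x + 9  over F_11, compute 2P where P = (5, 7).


Doubling: s = (3 x1^2 + a) / (2 y1)
s = (3*5^2 + 5) / (2*7) mod 11 = 1
x3 = s^2 - 2 x1 mod 11 = 1^2 - 2*5 = 2
y3 = s (x1 - x3) - y1 mod 11 = 1 * (5 - 2) - 7 = 7

2P = (2, 7)


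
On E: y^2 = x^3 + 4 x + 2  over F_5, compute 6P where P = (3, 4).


k = 6 = 110_2 (binary, LSB first: 011)
Double-and-add from P = (3, 4):
  bit 0 = 0: acc unchanged = O
  bit 1 = 1: acc = O + (3, 1) = (3, 1)
  bit 2 = 1: acc = (3, 1) + (3, 4) = O

6P = O


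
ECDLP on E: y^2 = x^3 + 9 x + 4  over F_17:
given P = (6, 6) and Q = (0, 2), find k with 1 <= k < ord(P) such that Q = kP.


Enumerate multiples of P until we hit Q = (0, 2):
  1P = (6, 6)
  2P = (14, 1)
  3P = (12, 2)
  4P = (7, 6)
  5P = (4, 11)
  6P = (9, 10)
  7P = (0, 2)
Match found at i = 7.

k = 7


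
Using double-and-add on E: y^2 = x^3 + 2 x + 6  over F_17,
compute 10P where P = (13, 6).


k = 10 = 1010_2 (binary, LSB first: 0101)
Double-and-add from P = (13, 6):
  bit 0 = 0: acc unchanged = O
  bit 1 = 1: acc = O + (6, 9) = (6, 9)
  bit 2 = 0: acc unchanged = (6, 9)
  bit 3 = 1: acc = (6, 9) + (2, 1) = (13, 11)

10P = (13, 11)


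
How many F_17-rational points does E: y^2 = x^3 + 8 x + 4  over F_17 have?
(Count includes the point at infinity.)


For each x in F_17, count y with y^2 = x^3 + 8 x + 4 mod 17:
  x = 0: RHS = 4, y in [2, 15]  -> 2 point(s)
  x = 1: RHS = 13, y in [8, 9]  -> 2 point(s)
  x = 3: RHS = 4, y in [2, 15]  -> 2 point(s)
  x = 4: RHS = 15, y in [7, 10]  -> 2 point(s)
  x = 5: RHS = 16, y in [4, 13]  -> 2 point(s)
  x = 6: RHS = 13, y in [8, 9]  -> 2 point(s)
  x = 8: RHS = 2, y in [6, 11]  -> 2 point(s)
  x = 10: RHS = 13, y in [8, 9]  -> 2 point(s)
  x = 12: RHS = 9, y in [3, 14]  -> 2 point(s)
  x = 14: RHS = 4, y in [2, 15]  -> 2 point(s)
Affine points: 20. Add the point at infinity: total = 21.

#E(F_17) = 21


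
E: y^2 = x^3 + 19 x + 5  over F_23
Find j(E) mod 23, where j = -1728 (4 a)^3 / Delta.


Delta = -16(4 a^3 + 27 b^2) mod 23 = 12
-1728 * (4 a)^3 = -1728 * (4*19)^3 mod 23 = 6
j = 6 * 12^(-1) mod 23 = 12

j = 12 (mod 23)


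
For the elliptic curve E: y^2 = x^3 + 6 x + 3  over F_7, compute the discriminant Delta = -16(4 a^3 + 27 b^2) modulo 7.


4 a^3 + 27 b^2 = 4*6^3 + 27*3^2 = 864 + 243 = 1107
Delta = -16 * (1107) = -17712
Delta mod 7 = 5

Delta = 5 (mod 7)


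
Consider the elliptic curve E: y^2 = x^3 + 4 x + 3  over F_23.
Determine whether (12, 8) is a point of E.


Check whether y^2 = x^3 + 4 x + 3 (mod 23) for (x, y) = (12, 8).
LHS: y^2 = 8^2 mod 23 = 18
RHS: x^3 + 4 x + 3 = 12^3 + 4*12 + 3 mod 23 = 8
LHS != RHS

No, not on the curve


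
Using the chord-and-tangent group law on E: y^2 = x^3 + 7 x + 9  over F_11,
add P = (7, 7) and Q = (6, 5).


P != Q, so use the chord formula.
s = (y2 - y1) / (x2 - x1) = (9) / (10) mod 11 = 2
x3 = s^2 - x1 - x2 mod 11 = 2^2 - 7 - 6 = 2
y3 = s (x1 - x3) - y1 mod 11 = 2 * (7 - 2) - 7 = 3

P + Q = (2, 3)


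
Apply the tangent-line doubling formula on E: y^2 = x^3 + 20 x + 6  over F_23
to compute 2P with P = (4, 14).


Doubling: s = (3 x1^2 + a) / (2 y1)
s = (3*4^2 + 20) / (2*14) mod 23 = 9
x3 = s^2 - 2 x1 mod 23 = 9^2 - 2*4 = 4
y3 = s (x1 - x3) - y1 mod 23 = 9 * (4 - 4) - 14 = 9

2P = (4, 9)


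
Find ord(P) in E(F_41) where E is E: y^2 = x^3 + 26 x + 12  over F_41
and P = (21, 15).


Compute successive multiples of P until we hit O:
  1P = (21, 15)
  2P = (32, 22)
  3P = (25, 16)
  4P = (13, 28)
  5P = (9, 27)
  6P = (12, 17)
  7P = (4, 4)
  8P = (15, 13)
  ... (continuing to 47P)
  47P = O

ord(P) = 47


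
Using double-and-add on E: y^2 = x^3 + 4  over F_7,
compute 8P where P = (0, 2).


k = 8 = 1000_2 (binary, LSB first: 0001)
Double-and-add from P = (0, 2):
  bit 0 = 0: acc unchanged = O
  bit 1 = 0: acc unchanged = O
  bit 2 = 0: acc unchanged = O
  bit 3 = 1: acc = O + (0, 5) = (0, 5)

8P = (0, 5)


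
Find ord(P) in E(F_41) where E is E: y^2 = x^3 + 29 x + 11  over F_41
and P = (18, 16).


Compute successive multiples of P until we hit O:
  1P = (18, 16)
  2P = (3, 24)
  3P = (15, 7)
  4P = (17, 28)
  5P = (27, 10)
  6P = (1, 0)
  7P = (27, 31)
  8P = (17, 13)
  ... (continuing to 12P)
  12P = O

ord(P) = 12


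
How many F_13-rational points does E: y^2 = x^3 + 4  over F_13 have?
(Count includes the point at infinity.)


For each x in F_13, count y with y^2 = x^3 + 0 x + 4 mod 13:
  x = 0: RHS = 4, y in [2, 11]  -> 2 point(s)
  x = 2: RHS = 12, y in [5, 8]  -> 2 point(s)
  x = 4: RHS = 3, y in [4, 9]  -> 2 point(s)
  x = 5: RHS = 12, y in [5, 8]  -> 2 point(s)
  x = 6: RHS = 12, y in [5, 8]  -> 2 point(s)
  x = 7: RHS = 9, y in [3, 10]  -> 2 point(s)
  x = 8: RHS = 9, y in [3, 10]  -> 2 point(s)
  x = 10: RHS = 3, y in [4, 9]  -> 2 point(s)
  x = 11: RHS = 9, y in [3, 10]  -> 2 point(s)
  x = 12: RHS = 3, y in [4, 9]  -> 2 point(s)
Affine points: 20. Add the point at infinity: total = 21.

#E(F_13) = 21


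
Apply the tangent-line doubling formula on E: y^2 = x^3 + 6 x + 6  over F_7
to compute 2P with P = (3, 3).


Doubling: s = (3 x1^2 + a) / (2 y1)
s = (3*3^2 + 6) / (2*3) mod 7 = 2
x3 = s^2 - 2 x1 mod 7 = 2^2 - 2*3 = 5
y3 = s (x1 - x3) - y1 mod 7 = 2 * (3 - 5) - 3 = 0

2P = (5, 0)


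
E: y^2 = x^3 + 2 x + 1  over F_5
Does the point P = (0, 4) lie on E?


Check whether y^2 = x^3 + 2 x + 1 (mod 5) for (x, y) = (0, 4).
LHS: y^2 = 4^2 mod 5 = 1
RHS: x^3 + 2 x + 1 = 0^3 + 2*0 + 1 mod 5 = 1
LHS = RHS

Yes, on the curve


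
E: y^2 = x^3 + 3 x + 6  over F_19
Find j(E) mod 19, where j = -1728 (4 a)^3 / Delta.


Delta = -16(4 a^3 + 27 b^2) mod 19 = 10
-1728 * (4 a)^3 = -1728 * (4*3)^3 mod 19 = 18
j = 18 * 10^(-1) mod 19 = 17

j = 17 (mod 19)


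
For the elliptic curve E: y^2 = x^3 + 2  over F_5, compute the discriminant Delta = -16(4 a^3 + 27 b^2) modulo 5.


4 a^3 + 27 b^2 = 4*0^3 + 27*2^2 = 0 + 108 = 108
Delta = -16 * (108) = -1728
Delta mod 5 = 2

Delta = 2 (mod 5)


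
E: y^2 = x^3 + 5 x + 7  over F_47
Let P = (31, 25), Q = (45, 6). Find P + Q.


P != Q, so use the chord formula.
s = (y2 - y1) / (x2 - x1) = (28) / (14) mod 47 = 2
x3 = s^2 - x1 - x2 mod 47 = 2^2 - 31 - 45 = 22
y3 = s (x1 - x3) - y1 mod 47 = 2 * (31 - 22) - 25 = 40

P + Q = (22, 40)


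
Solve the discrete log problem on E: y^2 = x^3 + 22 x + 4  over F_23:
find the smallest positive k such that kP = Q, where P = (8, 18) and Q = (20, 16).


Enumerate multiples of P until we hit Q = (20, 16):
  1P = (8, 18)
  2P = (16, 6)
  3P = (7, 15)
  4P = (17, 1)
  5P = (1, 2)
  6P = (15, 12)
  7P = (12, 15)
  8P = (5, 20)
  9P = (13, 16)
  10P = (4, 8)
  11P = (0, 2)
  12P = (19, 6)
  13P = (20, 16)
Match found at i = 13.

k = 13


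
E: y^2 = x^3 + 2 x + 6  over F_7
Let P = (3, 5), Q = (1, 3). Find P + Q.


P != Q, so use the chord formula.
s = (y2 - y1) / (x2 - x1) = (5) / (5) mod 7 = 1
x3 = s^2 - x1 - x2 mod 7 = 1^2 - 3 - 1 = 4
y3 = s (x1 - x3) - y1 mod 7 = 1 * (3 - 4) - 5 = 1

P + Q = (4, 1)


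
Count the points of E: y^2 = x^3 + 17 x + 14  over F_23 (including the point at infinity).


For each x in F_23, count y with y^2 = x^3 + 17 x + 14 mod 23:
  x = 1: RHS = 9, y in [3, 20]  -> 2 point(s)
  x = 3: RHS = 0, y in [0]  -> 1 point(s)
  x = 4: RHS = 8, y in [10, 13]  -> 2 point(s)
  x = 7: RHS = 16, y in [4, 19]  -> 2 point(s)
  x = 8: RHS = 18, y in [8, 15]  -> 2 point(s)
  x = 14: RHS = 6, y in [11, 12]  -> 2 point(s)
  x = 16: RHS = 12, y in [9, 14]  -> 2 point(s)
  x = 17: RHS = 18, y in [8, 15]  -> 2 point(s)
  x = 21: RHS = 18, y in [8, 15]  -> 2 point(s)
Affine points: 17. Add the point at infinity: total = 18.

#E(F_23) = 18


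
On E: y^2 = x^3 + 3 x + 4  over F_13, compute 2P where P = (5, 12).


Doubling: s = (3 x1^2 + a) / (2 y1)
s = (3*5^2 + 3) / (2*12) mod 13 = 0
x3 = s^2 - 2 x1 mod 13 = 0^2 - 2*5 = 3
y3 = s (x1 - x3) - y1 mod 13 = 0 * (5 - 3) - 12 = 1

2P = (3, 1)


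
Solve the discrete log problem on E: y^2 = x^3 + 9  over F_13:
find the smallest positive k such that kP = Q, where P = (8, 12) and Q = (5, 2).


Enumerate multiples of P until we hit Q = (5, 2):
  1P = (8, 12)
  2P = (9, 6)
  3P = (6, 2)
  4P = (11, 12)
  5P = (7, 1)
  6P = (2, 2)
  7P = (0, 10)
  8P = (1, 6)
  9P = (5, 11)
  10P = (3, 7)
  11P = (3, 6)
  12P = (5, 2)
Match found at i = 12.

k = 12


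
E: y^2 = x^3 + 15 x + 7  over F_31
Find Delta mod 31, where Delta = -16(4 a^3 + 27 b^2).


4 a^3 + 27 b^2 = 4*15^3 + 27*7^2 = 13500 + 1323 = 14823
Delta = -16 * (14823) = -237168
Delta mod 31 = 13

Delta = 13 (mod 31)


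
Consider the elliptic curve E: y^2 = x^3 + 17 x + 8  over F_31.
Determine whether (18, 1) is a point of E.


Check whether y^2 = x^3 + 17 x + 8 (mod 31) for (x, y) = (18, 1).
LHS: y^2 = 1^2 mod 31 = 1
RHS: x^3 + 17 x + 8 = 18^3 + 17*18 + 8 mod 31 = 8
LHS != RHS

No, not on the curve


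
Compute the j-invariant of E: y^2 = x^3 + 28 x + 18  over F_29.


Delta = -16(4 a^3 + 27 b^2) mod 29 = 21
-1728 * (4 a)^3 = -1728 * (4*28)^3 mod 29 = 15
j = 15 * 21^(-1) mod 29 = 9

j = 9 (mod 29)


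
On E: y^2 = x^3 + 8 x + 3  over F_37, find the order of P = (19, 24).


Compute successive multiples of P until we hit O:
  1P = (19, 24)
  2P = (24, 25)
  3P = (34, 10)
  4P = (0, 15)
  5P = (9, 8)
  6P = (16, 3)
  7P = (14, 11)
  8P = (30, 14)
  ... (continuing to 41P)
  41P = O

ord(P) = 41


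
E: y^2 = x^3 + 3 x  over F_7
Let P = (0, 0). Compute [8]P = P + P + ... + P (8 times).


k = 8 = 1000_2 (binary, LSB first: 0001)
Double-and-add from P = (0, 0):
  bit 0 = 0: acc unchanged = O
  bit 1 = 0: acc unchanged = O
  bit 2 = 0: acc unchanged = O
  bit 3 = 1: acc = O + O = O

8P = O


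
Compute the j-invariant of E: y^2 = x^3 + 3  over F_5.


Delta = -16(4 a^3 + 27 b^2) mod 5 = 2
-1728 * (4 a)^3 = -1728 * (4*0)^3 mod 5 = 0
j = 0 * 2^(-1) mod 5 = 0

j = 0 (mod 5)


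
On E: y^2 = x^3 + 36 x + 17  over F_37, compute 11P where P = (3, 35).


k = 11 = 1011_2 (binary, LSB first: 1101)
Double-and-add from P = (3, 35):
  bit 0 = 1: acc = O + (3, 35) = (3, 35)
  bit 1 = 1: acc = (3, 35) + (27, 10) = (35, 23)
  bit 2 = 0: acc unchanged = (35, 23)
  bit 3 = 1: acc = (35, 23) + (19, 30) = (16, 8)

11P = (16, 8)


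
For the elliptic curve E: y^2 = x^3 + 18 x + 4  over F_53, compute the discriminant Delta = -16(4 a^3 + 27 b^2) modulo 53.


4 a^3 + 27 b^2 = 4*18^3 + 27*4^2 = 23328 + 432 = 23760
Delta = -16 * (23760) = -380160
Delta mod 53 = 9

Delta = 9 (mod 53)


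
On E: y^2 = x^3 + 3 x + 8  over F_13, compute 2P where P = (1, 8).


Doubling: s = (3 x1^2 + a) / (2 y1)
s = (3*1^2 + 3) / (2*8) mod 13 = 2
x3 = s^2 - 2 x1 mod 13 = 2^2 - 2*1 = 2
y3 = s (x1 - x3) - y1 mod 13 = 2 * (1 - 2) - 8 = 3

2P = (2, 3)


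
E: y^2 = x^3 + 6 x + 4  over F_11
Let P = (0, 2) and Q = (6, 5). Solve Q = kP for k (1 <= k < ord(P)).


Enumerate multiples of P until we hit Q = (6, 5):
  1P = (0, 2)
  2P = (5, 7)
  3P = (7, 2)
  4P = (4, 9)
  5P = (8, 6)
  6P = (6, 6)
  7P = (3, 7)
  8P = (1, 0)
  9P = (3, 4)
  10P = (6, 5)
Match found at i = 10.

k = 10


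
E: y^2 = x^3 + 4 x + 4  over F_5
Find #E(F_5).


For each x in F_5, count y with y^2 = x^3 + 4 x + 4 mod 5:
  x = 0: RHS = 4, y in [2, 3]  -> 2 point(s)
  x = 1: RHS = 4, y in [2, 3]  -> 2 point(s)
  x = 2: RHS = 0, y in [0]  -> 1 point(s)
  x = 4: RHS = 4, y in [2, 3]  -> 2 point(s)
Affine points: 7. Add the point at infinity: total = 8.

#E(F_5) = 8


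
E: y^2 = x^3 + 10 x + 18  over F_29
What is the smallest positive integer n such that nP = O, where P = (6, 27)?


Compute successive multiples of P until we hit O:
  1P = (6, 27)
  2P = (10, 4)
  3P = (8, 28)
  4P = (8, 1)
  5P = (10, 25)
  6P = (6, 2)
  7P = O

ord(P) = 7


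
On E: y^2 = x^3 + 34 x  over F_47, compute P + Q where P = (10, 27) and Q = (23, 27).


P != Q, so use the chord formula.
s = (y2 - y1) / (x2 - x1) = (0) / (13) mod 47 = 0
x3 = s^2 - x1 - x2 mod 47 = 0^2 - 10 - 23 = 14
y3 = s (x1 - x3) - y1 mod 47 = 0 * (10 - 14) - 27 = 20

P + Q = (14, 20)


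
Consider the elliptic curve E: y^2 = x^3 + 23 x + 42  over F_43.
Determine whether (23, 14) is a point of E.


Check whether y^2 = x^3 + 23 x + 42 (mod 43) for (x, y) = (23, 14).
LHS: y^2 = 14^2 mod 43 = 24
RHS: x^3 + 23 x + 42 = 23^3 + 23*23 + 42 mod 43 = 10
LHS != RHS

No, not on the curve


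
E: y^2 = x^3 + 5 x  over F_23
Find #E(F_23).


For each x in F_23, count y with y^2 = x^3 + 5 x + 0 mod 23:
  x = 0: RHS = 0, y in [0]  -> 1 point(s)
  x = 1: RHS = 6, y in [11, 12]  -> 2 point(s)
  x = 2: RHS = 18, y in [8, 15]  -> 2 point(s)
  x = 5: RHS = 12, y in [9, 14]  -> 2 point(s)
  x = 6: RHS = 16, y in [4, 19]  -> 2 point(s)
  x = 8: RHS = 0, y in [0]  -> 1 point(s)
  x = 11: RHS = 6, y in [11, 12]  -> 2 point(s)
  x = 13: RHS = 8, y in [10, 13]  -> 2 point(s)
  x = 14: RHS = 8, y in [10, 13]  -> 2 point(s)
  x = 15: RHS = 0, y in [0]  -> 1 point(s)
  x = 16: RHS = 13, y in [6, 17]  -> 2 point(s)
  x = 19: RHS = 8, y in [10, 13]  -> 2 point(s)
  x = 20: RHS = 4, y in [2, 21]  -> 2 point(s)
Affine points: 23. Add the point at infinity: total = 24.

#E(F_23) = 24


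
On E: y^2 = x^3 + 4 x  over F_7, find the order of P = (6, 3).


Compute successive multiples of P until we hit O:
  1P = (6, 3)
  2P = (2, 4)
  3P = (3, 5)
  4P = (0, 0)
  5P = (3, 2)
  6P = (2, 3)
  7P = (6, 4)
  8P = O

ord(P) = 8


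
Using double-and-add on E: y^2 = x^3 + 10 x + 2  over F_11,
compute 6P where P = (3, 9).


k = 6 = 110_2 (binary, LSB first: 011)
Double-and-add from P = (3, 9):
  bit 0 = 0: acc unchanged = O
  bit 1 = 1: acc = O + (6, 5) = (6, 5)
  bit 2 = 1: acc = (6, 5) + (8, 0) = (6, 6)

6P = (6, 6)


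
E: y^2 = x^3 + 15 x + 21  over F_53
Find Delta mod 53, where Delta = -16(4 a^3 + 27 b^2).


4 a^3 + 27 b^2 = 4*15^3 + 27*21^2 = 13500 + 11907 = 25407
Delta = -16 * (25407) = -406512
Delta mod 53 = 51

Delta = 51 (mod 53)


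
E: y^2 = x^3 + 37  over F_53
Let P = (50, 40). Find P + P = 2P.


Doubling: s = (3 x1^2 + a) / (2 y1)
s = (3*50^2 + 0) / (2*40) mod 53 = 1
x3 = s^2 - 2 x1 mod 53 = 1^2 - 2*50 = 7
y3 = s (x1 - x3) - y1 mod 53 = 1 * (50 - 7) - 40 = 3

2P = (7, 3)


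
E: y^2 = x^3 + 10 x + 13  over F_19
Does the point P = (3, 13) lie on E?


Check whether y^2 = x^3 + 10 x + 13 (mod 19) for (x, y) = (3, 13).
LHS: y^2 = 13^2 mod 19 = 17
RHS: x^3 + 10 x + 13 = 3^3 + 10*3 + 13 mod 19 = 13
LHS != RHS

No, not on the curve


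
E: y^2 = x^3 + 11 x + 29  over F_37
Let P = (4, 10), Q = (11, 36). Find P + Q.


P != Q, so use the chord formula.
s = (y2 - y1) / (x2 - x1) = (26) / (7) mod 37 = 9
x3 = s^2 - x1 - x2 mod 37 = 9^2 - 4 - 11 = 29
y3 = s (x1 - x3) - y1 mod 37 = 9 * (4 - 29) - 10 = 24

P + Q = (29, 24)


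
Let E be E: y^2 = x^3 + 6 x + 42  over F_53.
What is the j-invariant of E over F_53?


Delta = -16(4 a^3 + 27 b^2) mod 53 = 48
-1728 * (4 a)^3 = -1728 * (4*6)^3 mod 53 = 23
j = 23 * 48^(-1) mod 53 = 6

j = 6 (mod 53)


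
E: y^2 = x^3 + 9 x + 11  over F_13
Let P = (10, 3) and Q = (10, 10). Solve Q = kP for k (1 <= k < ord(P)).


Enumerate multiples of P until we hit Q = (10, 10):
  1P = (10, 3)
  2P = (3, 0)
  3P = (10, 10)
Match found at i = 3.

k = 3


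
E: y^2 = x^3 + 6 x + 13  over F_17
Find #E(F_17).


For each x in F_17, count y with y^2 = x^3 + 6 x + 13 mod 17:
  x = 0: RHS = 13, y in [8, 9]  -> 2 point(s)
  x = 2: RHS = 16, y in [4, 13]  -> 2 point(s)
  x = 4: RHS = 16, y in [4, 13]  -> 2 point(s)
  x = 5: RHS = 15, y in [7, 10]  -> 2 point(s)
  x = 10: RHS = 2, y in [6, 11]  -> 2 point(s)
  x = 11: RHS = 16, y in [4, 13]  -> 2 point(s)
  x = 14: RHS = 2, y in [6, 11]  -> 2 point(s)
Affine points: 14. Add the point at infinity: total = 15.

#E(F_17) = 15


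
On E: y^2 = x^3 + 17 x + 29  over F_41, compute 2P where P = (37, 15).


Doubling: s = (3 x1^2 + a) / (2 y1)
s = (3*37^2 + 17) / (2*15) mod 41 = 9
x3 = s^2 - 2 x1 mod 41 = 9^2 - 2*37 = 7
y3 = s (x1 - x3) - y1 mod 41 = 9 * (37 - 7) - 15 = 9

2P = (7, 9)


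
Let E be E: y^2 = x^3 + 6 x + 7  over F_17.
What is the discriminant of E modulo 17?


4 a^3 + 27 b^2 = 4*6^3 + 27*7^2 = 864 + 1323 = 2187
Delta = -16 * (2187) = -34992
Delta mod 17 = 11

Delta = 11 (mod 17)


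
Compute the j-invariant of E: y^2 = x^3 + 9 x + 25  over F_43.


Delta = -16(4 a^3 + 27 b^2) mod 43 = 39
-1728 * (4 a)^3 = -1728 * (4*9)^3 mod 43 = 35
j = 35 * 39^(-1) mod 43 = 2

j = 2 (mod 43)


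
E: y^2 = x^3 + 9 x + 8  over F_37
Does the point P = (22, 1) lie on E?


Check whether y^2 = x^3 + 9 x + 8 (mod 37) for (x, y) = (22, 1).
LHS: y^2 = 1^2 mod 37 = 1
RHS: x^3 + 9 x + 8 = 22^3 + 9*22 + 8 mod 37 = 13
LHS != RHS

No, not on the curve


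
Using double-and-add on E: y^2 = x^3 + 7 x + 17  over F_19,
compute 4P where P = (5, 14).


k = 4 = 100_2 (binary, LSB first: 001)
Double-and-add from P = (5, 14):
  bit 0 = 0: acc unchanged = O
  bit 1 = 0: acc unchanged = O
  bit 2 = 1: acc = O + (18, 3) = (18, 3)

4P = (18, 3)


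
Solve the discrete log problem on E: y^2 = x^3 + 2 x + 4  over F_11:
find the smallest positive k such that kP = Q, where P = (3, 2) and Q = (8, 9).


Enumerate multiples of P until we hit Q = (8, 9):
  1P = (3, 2)
  2P = (6, 1)
  3P = (7, 3)
  4P = (10, 10)
  5P = (2, 7)
  6P = (9, 6)
  7P = (8, 2)
  8P = (0, 9)
  9P = (0, 2)
  10P = (8, 9)
Match found at i = 10.

k = 10


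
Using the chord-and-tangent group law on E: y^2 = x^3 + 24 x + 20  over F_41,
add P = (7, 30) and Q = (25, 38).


P != Q, so use the chord formula.
s = (y2 - y1) / (x2 - x1) = (8) / (18) mod 41 = 5
x3 = s^2 - x1 - x2 mod 41 = 5^2 - 7 - 25 = 34
y3 = s (x1 - x3) - y1 mod 41 = 5 * (7 - 34) - 30 = 40

P + Q = (34, 40)


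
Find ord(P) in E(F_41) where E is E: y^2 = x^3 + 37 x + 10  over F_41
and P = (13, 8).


Compute successive multiples of P until we hit O:
  1P = (13, 8)
  2P = (23, 21)
  3P = (3, 5)
  4P = (5, 19)
  5P = (14, 19)
  6P = (12, 3)
  7P = (0, 16)
  8P = (8, 11)
  ... (continuing to 35P)
  35P = O

ord(P) = 35


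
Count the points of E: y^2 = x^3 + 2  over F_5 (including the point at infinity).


For each x in F_5, count y with y^2 = x^3 + 0 x + 2 mod 5:
  x = 2: RHS = 0, y in [0]  -> 1 point(s)
  x = 3: RHS = 4, y in [2, 3]  -> 2 point(s)
  x = 4: RHS = 1, y in [1, 4]  -> 2 point(s)
Affine points: 5. Add the point at infinity: total = 6.

#E(F_5) = 6


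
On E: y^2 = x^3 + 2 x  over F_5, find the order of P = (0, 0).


Compute successive multiples of P until we hit O:
  1P = (0, 0)
  2P = O

ord(P) = 2


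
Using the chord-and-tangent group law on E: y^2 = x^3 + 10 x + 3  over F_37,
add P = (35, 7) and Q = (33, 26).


P != Q, so use the chord formula.
s = (y2 - y1) / (x2 - x1) = (19) / (35) mod 37 = 9
x3 = s^2 - x1 - x2 mod 37 = 9^2 - 35 - 33 = 13
y3 = s (x1 - x3) - y1 mod 37 = 9 * (35 - 13) - 7 = 6

P + Q = (13, 6)


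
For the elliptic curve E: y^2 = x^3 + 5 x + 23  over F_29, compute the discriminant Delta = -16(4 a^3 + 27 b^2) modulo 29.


4 a^3 + 27 b^2 = 4*5^3 + 27*23^2 = 500 + 14283 = 14783
Delta = -16 * (14783) = -236528
Delta mod 29 = 25

Delta = 25 (mod 29)


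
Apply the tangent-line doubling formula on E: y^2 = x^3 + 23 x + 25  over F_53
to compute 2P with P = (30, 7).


Doubling: s = (3 x1^2 + a) / (2 y1)
s = (3*30^2 + 23) / (2*7) mod 53 = 9
x3 = s^2 - 2 x1 mod 53 = 9^2 - 2*30 = 21
y3 = s (x1 - x3) - y1 mod 53 = 9 * (30 - 21) - 7 = 21

2P = (21, 21)


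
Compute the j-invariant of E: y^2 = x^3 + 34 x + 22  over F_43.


Delta = -16(4 a^3 + 27 b^2) mod 43 = 22
-1728 * (4 a)^3 = -1728 * (4*34)^3 mod 43 = 8
j = 8 * 22^(-1) mod 43 = 16

j = 16 (mod 43)


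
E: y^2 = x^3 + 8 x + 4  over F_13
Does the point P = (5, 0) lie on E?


Check whether y^2 = x^3 + 8 x + 4 (mod 13) for (x, y) = (5, 0).
LHS: y^2 = 0^2 mod 13 = 0
RHS: x^3 + 8 x + 4 = 5^3 + 8*5 + 4 mod 13 = 0
LHS = RHS

Yes, on the curve


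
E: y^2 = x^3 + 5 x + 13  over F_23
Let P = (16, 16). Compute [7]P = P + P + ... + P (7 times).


k = 7 = 111_2 (binary, LSB first: 111)
Double-and-add from P = (16, 16):
  bit 0 = 1: acc = O + (16, 16) = (16, 16)
  bit 1 = 1: acc = (16, 16) + (15, 6) = (0, 6)
  bit 2 = 1: acc = (0, 6) + (2, 10) = (2, 13)

7P = (2, 13)


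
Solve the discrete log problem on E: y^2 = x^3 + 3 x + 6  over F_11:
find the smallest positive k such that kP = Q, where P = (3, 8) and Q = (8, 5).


Enumerate multiples of P until we hit Q = (8, 5):
  1P = (3, 8)
  2P = (8, 6)
  3P = (5, 6)
  4P = (4, 4)
  5P = (9, 5)
  6P = (2, 8)
  7P = (6, 3)
  8P = (6, 8)
  9P = (2, 3)
  10P = (9, 6)
  11P = (4, 7)
  12P = (5, 5)
  13P = (8, 5)
Match found at i = 13.

k = 13


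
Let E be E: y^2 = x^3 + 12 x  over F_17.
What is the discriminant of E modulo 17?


4 a^3 + 27 b^2 = 4*12^3 + 27*0^2 = 6912 + 0 = 6912
Delta = -16 * (6912) = -110592
Delta mod 17 = 10

Delta = 10 (mod 17)


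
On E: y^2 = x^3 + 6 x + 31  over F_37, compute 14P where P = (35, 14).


k = 14 = 1110_2 (binary, LSB first: 0111)
Double-and-add from P = (35, 14):
  bit 0 = 0: acc unchanged = O
  bit 1 = 1: acc = O + (8, 6) = (8, 6)
  bit 2 = 1: acc = (8, 6) + (25, 28) = (30, 33)
  bit 3 = 1: acc = (30, 33) + (20, 23) = (25, 9)

14P = (25, 9)


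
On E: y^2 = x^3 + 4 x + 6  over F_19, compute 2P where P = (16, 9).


Doubling: s = (3 x1^2 + a) / (2 y1)
s = (3*16^2 + 4) / (2*9) mod 19 = 7
x3 = s^2 - 2 x1 mod 19 = 7^2 - 2*16 = 17
y3 = s (x1 - x3) - y1 mod 19 = 7 * (16 - 17) - 9 = 3

2P = (17, 3)


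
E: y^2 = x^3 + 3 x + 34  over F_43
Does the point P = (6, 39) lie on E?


Check whether y^2 = x^3 + 3 x + 34 (mod 43) for (x, y) = (6, 39).
LHS: y^2 = 39^2 mod 43 = 16
RHS: x^3 + 3 x + 34 = 6^3 + 3*6 + 34 mod 43 = 10
LHS != RHS

No, not on the curve


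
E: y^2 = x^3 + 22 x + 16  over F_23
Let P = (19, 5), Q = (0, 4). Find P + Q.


P != Q, so use the chord formula.
s = (y2 - y1) / (x2 - x1) = (22) / (4) mod 23 = 17
x3 = s^2 - x1 - x2 mod 23 = 17^2 - 19 - 0 = 17
y3 = s (x1 - x3) - y1 mod 23 = 17 * (19 - 17) - 5 = 6

P + Q = (17, 6)


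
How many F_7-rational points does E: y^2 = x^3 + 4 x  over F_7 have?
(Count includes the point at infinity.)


For each x in F_7, count y with y^2 = x^3 + 4 x + 0 mod 7:
  x = 0: RHS = 0, y in [0]  -> 1 point(s)
  x = 2: RHS = 2, y in [3, 4]  -> 2 point(s)
  x = 3: RHS = 4, y in [2, 5]  -> 2 point(s)
  x = 6: RHS = 2, y in [3, 4]  -> 2 point(s)
Affine points: 7. Add the point at infinity: total = 8.

#E(F_7) = 8


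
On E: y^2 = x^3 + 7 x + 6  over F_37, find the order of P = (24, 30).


Compute successive multiples of P until we hit O:
  1P = (24, 30)
  2P = (14, 31)
  3P = (9, 24)
  4P = (16, 25)
  5P = (13, 0)
  6P = (16, 12)
  7P = (9, 13)
  8P = (14, 6)
  ... (continuing to 10P)
  10P = O

ord(P) = 10


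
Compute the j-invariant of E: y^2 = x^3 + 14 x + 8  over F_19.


Delta = -16(4 a^3 + 27 b^2) mod 19 = 17
-1728 * (4 a)^3 = -1728 * (4*14)^3 mod 19 = 18
j = 18 * 17^(-1) mod 19 = 10

j = 10 (mod 19)


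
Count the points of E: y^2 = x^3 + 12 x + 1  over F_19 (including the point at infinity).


For each x in F_19, count y with y^2 = x^3 + 12 x + 1 mod 19:
  x = 0: RHS = 1, y in [1, 18]  -> 2 point(s)
  x = 3: RHS = 7, y in [8, 11]  -> 2 point(s)
  x = 6: RHS = 4, y in [2, 17]  -> 2 point(s)
  x = 8: RHS = 1, y in [1, 18]  -> 2 point(s)
  x = 10: RHS = 0, y in [0]  -> 1 point(s)
  x = 11: RHS = 1, y in [1, 18]  -> 2 point(s)
  x = 12: RHS = 11, y in [7, 12]  -> 2 point(s)
  x = 13: RHS = 17, y in [6, 13]  -> 2 point(s)
  x = 14: RHS = 6, y in [5, 14]  -> 2 point(s)
  x = 17: RHS = 7, y in [8, 11]  -> 2 point(s)
  x = 18: RHS = 7, y in [8, 11]  -> 2 point(s)
Affine points: 21. Add the point at infinity: total = 22.

#E(F_19) = 22
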